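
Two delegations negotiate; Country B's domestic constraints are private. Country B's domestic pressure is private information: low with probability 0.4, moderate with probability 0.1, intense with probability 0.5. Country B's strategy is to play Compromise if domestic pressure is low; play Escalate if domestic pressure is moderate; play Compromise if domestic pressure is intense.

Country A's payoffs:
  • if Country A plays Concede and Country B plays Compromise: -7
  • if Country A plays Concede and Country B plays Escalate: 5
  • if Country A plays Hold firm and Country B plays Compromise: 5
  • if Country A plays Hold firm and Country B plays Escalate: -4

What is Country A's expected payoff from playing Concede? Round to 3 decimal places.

-5.800

E[Concede] = 0.4·(-7) + 0.1·5 + 0.5·(-7) = (-2.8) + 0.5 + (-3.5) = -5.8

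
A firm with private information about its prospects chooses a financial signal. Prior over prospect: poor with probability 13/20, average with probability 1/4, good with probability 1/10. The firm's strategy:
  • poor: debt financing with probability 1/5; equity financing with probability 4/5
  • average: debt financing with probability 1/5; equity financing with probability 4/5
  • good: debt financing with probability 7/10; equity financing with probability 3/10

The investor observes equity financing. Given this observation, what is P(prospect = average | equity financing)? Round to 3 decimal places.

0.267

P(equity financing) = (13/20)·(4/5) + (1/4)·(4/5) + (1/10)·(3/10) = 3/4
P(average | equity financing) = ((1/4)·(4/5)) / (3/4) = (1/5) / (3/4) = 4/15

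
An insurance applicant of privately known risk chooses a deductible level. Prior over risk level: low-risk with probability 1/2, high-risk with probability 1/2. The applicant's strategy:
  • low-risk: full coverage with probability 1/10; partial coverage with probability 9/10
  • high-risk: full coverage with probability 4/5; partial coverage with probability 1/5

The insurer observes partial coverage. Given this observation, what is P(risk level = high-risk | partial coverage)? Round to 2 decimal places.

P(partial coverage) = (1/2)·(9/10) + (1/2)·(1/5) = 11/20
P(high-risk | partial coverage) = ((1/2)·(1/5)) / (11/20) = (1/10) / (11/20) = 2/11

0.18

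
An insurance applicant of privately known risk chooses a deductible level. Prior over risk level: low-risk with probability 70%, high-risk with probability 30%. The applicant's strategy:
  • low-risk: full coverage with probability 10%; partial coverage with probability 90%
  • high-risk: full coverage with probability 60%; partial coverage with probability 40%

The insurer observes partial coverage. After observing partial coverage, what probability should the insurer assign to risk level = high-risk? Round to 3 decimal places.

P(partial coverage) = 0.7·0.9 + 0.3·0.4 = 0.75
P(high-risk | partial coverage) = (0.3·0.4) / 0.75 = 0.12 / 0.75 = 0.16

0.160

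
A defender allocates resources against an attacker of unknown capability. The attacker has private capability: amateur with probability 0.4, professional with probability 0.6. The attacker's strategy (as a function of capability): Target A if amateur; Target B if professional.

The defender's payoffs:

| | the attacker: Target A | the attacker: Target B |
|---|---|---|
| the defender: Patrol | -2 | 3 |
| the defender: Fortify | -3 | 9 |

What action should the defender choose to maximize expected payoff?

Fortify

E[Patrol] = 0.4·(-2) + 0.6·(3) = 1
E[Fortify] = 0.4·(-3) + 0.6·(9) = 4.2
Best response: Fortify (4.2 is the largest).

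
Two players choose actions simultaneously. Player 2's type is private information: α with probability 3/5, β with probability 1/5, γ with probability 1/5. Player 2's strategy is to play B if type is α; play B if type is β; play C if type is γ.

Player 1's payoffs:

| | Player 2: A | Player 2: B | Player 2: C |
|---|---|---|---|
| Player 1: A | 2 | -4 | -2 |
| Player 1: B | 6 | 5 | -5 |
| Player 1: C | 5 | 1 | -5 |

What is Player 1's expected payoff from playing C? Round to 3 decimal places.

E[C] = 3/5·1 + 1/5·1 + 1/5·(-5) = 3/5 + 1/5 + (-1) = -1/5

-0.200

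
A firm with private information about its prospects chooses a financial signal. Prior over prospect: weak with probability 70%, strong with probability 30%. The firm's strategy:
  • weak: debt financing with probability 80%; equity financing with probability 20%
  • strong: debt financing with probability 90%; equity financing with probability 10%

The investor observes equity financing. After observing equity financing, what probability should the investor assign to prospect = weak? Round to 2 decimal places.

P(equity financing) = 0.7·0.2 + 0.3·0.1 = 0.17
P(weak | equity financing) = (0.7·0.2) / 0.17 = 0.14 / 0.17 = 0.823529

0.82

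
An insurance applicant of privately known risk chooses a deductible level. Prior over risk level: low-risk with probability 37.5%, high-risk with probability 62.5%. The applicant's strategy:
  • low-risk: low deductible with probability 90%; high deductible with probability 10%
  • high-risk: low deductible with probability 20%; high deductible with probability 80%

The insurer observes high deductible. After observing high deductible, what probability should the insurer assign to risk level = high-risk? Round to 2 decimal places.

0.93

P(high deductible) = 0.375·0.1 + 0.625·0.8 = 0.5375
P(high-risk | high deductible) = (0.625·0.8) / 0.5375 = 0.5 / 0.5375 = 0.930233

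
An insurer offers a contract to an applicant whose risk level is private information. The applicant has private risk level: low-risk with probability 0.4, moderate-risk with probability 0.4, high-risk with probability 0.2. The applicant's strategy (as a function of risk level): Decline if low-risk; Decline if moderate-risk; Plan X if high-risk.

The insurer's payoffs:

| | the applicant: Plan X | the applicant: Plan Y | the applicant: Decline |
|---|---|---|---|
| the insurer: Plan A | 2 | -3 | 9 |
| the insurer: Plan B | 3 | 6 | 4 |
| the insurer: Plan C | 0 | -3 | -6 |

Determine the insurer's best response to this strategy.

Compute the insurer's expected payoff for each action, taking the expectation over the applicant's type.
E[Plan A] = 0.4·(9) + 0.4·(9) + 0.2·(2) = 7.6
E[Plan B] = 0.4·(4) + 0.4·(4) + 0.2·(3) = 3.8
E[Plan C] = 0.4·(-6) + 0.4·(-6) + 0.2·(0) = -4.8
Best response: Plan A (7.6 is the largest).

Plan A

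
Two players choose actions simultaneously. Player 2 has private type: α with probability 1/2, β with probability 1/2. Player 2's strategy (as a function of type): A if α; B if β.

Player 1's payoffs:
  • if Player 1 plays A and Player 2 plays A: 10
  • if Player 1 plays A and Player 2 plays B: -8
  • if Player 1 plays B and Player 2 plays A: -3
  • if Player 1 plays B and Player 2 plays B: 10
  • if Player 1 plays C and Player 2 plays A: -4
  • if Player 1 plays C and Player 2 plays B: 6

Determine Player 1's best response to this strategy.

Compute Player 1's expected payoff for each action, taking the expectation over Player 2's type.
E[A] = 1/2·(10) + 1/2·(-8) = 1
E[B] = 1/2·(-3) + 1/2·(10) = 7/2
E[C] = 1/2·(-4) + 1/2·(6) = 1
Best response: B (7/2 is the largest).

B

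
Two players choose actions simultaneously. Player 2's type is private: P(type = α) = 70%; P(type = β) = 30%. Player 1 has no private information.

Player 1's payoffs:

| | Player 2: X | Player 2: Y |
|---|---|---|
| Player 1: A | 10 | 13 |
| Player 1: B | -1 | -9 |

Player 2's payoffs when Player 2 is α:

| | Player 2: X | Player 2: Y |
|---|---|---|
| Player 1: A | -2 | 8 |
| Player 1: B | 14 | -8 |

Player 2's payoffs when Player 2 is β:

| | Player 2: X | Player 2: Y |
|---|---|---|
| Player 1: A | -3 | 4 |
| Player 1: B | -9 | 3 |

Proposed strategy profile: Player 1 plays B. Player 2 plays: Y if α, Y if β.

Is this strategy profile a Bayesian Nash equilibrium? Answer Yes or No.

No

A profile is a BNE iff every type of every player is best-responding given beliefs about the other side.
Player 1 plays B: E[B] = 0.7·(-9) + 0.3·(-9) = -9; E[A] = 13. Not best-responding. ✗
Player 2 (type α), facing B: X gives 14, Y gives -8. Proposed Y is not best — profitable deviation exists. ✗
Player 2 (type β), facing B: X gives -9, Y gives 3. Proposed Y is best. ✓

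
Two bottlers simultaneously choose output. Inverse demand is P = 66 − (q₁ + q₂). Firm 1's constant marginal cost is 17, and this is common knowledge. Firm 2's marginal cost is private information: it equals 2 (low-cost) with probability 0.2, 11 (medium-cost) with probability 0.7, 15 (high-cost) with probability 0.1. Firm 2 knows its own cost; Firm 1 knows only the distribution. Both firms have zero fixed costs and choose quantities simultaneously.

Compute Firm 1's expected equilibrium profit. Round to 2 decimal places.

192.28

Each type of Firm 2 best-responds to q₁; Firm 1 best-responds to the expected q₂ over Firm 2's types.
Firm 2 with cost c maximizes (66 − (q₁+q₂) − c)·q₂, giving q₂(c) = (66 − c − q₁)/2.
E[c₂] = 0.2·2 + 0.7·11 + 0.1·15 = 9.6
Firm 1's FOC against E[q₂] yields q₁ = (66 − 2·17 + E[c₂])/3 = (66 − 34 + 9.6)/3 = 13.8667.
E[P] = 66 − (q₁ + E[q₂]) = 30.8667; Firm 1's expected profit = (E[P] − 17)·q₁ = (30.8667 − 17)·13.8667 = 192.284.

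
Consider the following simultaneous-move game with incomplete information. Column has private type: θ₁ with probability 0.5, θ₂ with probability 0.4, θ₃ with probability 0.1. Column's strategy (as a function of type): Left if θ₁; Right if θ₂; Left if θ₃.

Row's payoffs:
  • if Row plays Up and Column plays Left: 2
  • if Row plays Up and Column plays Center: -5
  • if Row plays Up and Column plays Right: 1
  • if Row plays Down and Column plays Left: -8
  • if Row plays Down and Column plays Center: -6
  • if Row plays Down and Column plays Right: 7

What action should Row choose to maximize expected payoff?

Up

Compute Row's expected payoff for each action, taking the expectation over Column's type.
E[Up] = 0.5·(2) + 0.4·(1) + 0.1·(2) = 1.6
E[Down] = 0.5·(-8) + 0.4·(7) + 0.1·(-8) = -2
Best response: Up (1.6 is the largest).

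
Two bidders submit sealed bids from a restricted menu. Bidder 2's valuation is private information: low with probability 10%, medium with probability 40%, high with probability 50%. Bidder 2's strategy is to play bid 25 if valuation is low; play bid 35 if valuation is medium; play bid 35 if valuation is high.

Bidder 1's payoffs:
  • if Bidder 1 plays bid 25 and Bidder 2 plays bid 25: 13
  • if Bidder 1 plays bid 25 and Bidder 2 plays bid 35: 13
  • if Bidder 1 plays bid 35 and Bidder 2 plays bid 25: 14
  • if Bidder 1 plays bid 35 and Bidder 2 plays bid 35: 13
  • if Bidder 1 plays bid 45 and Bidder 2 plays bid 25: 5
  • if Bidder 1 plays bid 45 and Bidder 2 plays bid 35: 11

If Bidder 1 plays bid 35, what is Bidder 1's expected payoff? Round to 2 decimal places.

13.10

Take the expectation over Bidder 2's valuation, weighting each type's action by its prior probability.
E[bid 35] = 0.1·14 + 0.4·13 + 0.5·13 = 1.4 + 5.2 + 6.5 = 13.1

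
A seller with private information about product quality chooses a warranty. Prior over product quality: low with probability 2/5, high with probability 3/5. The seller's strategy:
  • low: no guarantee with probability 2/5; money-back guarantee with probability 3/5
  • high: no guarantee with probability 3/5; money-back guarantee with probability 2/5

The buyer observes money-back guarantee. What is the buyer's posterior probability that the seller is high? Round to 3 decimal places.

P(money-back guarantee) = (2/5)·(3/5) + (3/5)·(2/5) = 12/25
P(high | money-back guarantee) = ((3/5)·(2/5)) / (12/25) = (6/25) / (12/25) = 1/2

0.500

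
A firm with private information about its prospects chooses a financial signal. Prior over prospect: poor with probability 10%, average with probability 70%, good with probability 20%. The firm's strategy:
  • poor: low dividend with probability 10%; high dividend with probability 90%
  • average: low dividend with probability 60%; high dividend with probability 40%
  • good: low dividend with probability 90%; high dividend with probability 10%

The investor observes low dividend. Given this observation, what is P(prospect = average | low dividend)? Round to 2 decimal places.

0.69

P(low dividend) = 0.1·0.1 + 0.7·0.6 + 0.2·0.9 = 0.61
P(average | low dividend) = (0.7·0.6) / 0.61 = 0.42 / 0.61 = 0.688525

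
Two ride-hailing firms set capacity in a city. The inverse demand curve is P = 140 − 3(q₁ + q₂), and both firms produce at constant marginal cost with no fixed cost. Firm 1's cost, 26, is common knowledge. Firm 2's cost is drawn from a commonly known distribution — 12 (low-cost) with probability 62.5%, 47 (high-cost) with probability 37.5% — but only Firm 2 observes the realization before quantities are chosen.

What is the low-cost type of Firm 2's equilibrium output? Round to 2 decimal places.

Each type of Firm 2 best-responds to q₁; Firm 1 best-responds to the expected q₂ over Firm 2's types.
Firm 2 with cost c maximizes (140 − 3(q₁+q₂) − c)·q₂, giving q₂(c) = (140 − c − 3q₁)/6.
E[c₂] = 0.625·12 + 0.375·47 = 25.125
Firm 1's FOC against E[q₂] yields q₁ = (140 − 2·26 + E[c₂])/9 = (140 − 52 + 25.125)/9 = 12.5694.
q₂(low-cost) = (140 − 12 − 3·12.5694)/6 = 15.0486.

15.05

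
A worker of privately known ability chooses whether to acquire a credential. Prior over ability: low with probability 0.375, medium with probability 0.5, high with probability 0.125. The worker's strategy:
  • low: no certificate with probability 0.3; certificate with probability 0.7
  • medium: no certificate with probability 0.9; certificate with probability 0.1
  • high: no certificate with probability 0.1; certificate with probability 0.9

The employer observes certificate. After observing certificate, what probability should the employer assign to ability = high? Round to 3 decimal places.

0.265

P(certificate) = 0.375·0.7 + 0.5·0.1 + 0.125·0.9 = 0.425
P(high | certificate) = (0.125·0.9) / 0.425 = 0.1125 / 0.425 = 0.264706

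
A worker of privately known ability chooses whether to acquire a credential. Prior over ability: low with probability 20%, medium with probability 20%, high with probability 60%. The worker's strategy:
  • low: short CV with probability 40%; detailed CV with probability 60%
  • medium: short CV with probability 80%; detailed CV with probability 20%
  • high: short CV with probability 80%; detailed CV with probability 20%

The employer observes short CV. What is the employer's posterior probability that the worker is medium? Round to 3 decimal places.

P(short CV) = 0.2·0.4 + 0.2·0.8 + 0.6·0.8 = 0.72
P(medium | short CV) = (0.2·0.8) / 0.72 = 0.16 / 0.72 = 0.222222

0.222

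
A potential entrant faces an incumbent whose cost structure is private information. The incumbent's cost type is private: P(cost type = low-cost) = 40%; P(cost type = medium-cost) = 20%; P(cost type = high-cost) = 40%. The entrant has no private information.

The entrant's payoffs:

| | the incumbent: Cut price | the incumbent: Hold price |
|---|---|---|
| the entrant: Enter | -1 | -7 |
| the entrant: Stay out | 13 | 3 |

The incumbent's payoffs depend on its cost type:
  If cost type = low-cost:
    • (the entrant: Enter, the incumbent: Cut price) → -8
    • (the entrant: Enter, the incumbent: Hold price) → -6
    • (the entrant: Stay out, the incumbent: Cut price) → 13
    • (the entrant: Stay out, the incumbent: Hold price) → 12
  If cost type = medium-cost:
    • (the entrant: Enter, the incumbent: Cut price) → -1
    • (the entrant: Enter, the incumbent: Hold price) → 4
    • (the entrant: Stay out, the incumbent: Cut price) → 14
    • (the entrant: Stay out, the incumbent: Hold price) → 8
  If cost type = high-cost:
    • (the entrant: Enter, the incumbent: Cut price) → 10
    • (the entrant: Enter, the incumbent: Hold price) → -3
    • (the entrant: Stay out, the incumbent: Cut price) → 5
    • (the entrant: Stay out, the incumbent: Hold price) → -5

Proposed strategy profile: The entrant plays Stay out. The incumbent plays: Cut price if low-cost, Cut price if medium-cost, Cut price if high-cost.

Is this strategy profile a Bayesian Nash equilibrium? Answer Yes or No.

The entrant plays Stay out: E[Stay out] = 0.4·(13) + 0.2·(13) + 0.4·(13) = 13; E[Enter] = -1. Best-responding. ✓
The incumbent (cost type low-cost), facing Stay out: Cut price gives 13, Hold price gives 12. Proposed Cut price is best. ✓
The incumbent (cost type medium-cost), facing Stay out: Cut price gives 14, Hold price gives 8. Proposed Cut price is best. ✓
The incumbent (cost type high-cost), facing Stay out: Cut price gives 5, Hold price gives -5. Proposed Cut price is best. ✓

Yes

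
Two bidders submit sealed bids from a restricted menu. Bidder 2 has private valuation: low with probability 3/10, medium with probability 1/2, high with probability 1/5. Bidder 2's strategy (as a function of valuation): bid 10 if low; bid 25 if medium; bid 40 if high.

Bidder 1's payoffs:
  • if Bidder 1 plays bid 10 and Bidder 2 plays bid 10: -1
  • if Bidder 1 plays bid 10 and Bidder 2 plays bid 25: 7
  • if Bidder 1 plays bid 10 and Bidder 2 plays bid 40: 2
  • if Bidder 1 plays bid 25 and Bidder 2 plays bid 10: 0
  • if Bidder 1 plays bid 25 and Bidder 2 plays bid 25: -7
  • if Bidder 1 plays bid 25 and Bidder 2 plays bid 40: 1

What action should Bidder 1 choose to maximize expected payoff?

E[bid 10] = 3/10·(-1) + 1/2·(7) + 1/5·(2) = 18/5
E[bid 25] = 3/10·(0) + 1/2·(-7) + 1/5·(1) = -33/10
Best response: bid 10 (18/5 is the largest).

bid 10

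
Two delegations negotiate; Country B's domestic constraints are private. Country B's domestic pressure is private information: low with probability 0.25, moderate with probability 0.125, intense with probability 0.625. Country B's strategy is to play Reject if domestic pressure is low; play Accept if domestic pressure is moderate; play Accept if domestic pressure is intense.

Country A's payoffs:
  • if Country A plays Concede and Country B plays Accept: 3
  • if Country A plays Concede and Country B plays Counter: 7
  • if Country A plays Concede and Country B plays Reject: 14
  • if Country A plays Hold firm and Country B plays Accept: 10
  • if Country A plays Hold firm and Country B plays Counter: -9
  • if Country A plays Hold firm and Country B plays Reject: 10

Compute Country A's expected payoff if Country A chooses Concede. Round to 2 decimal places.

5.75

E[Concede] = 0.25·14 + 0.125·3 + 0.625·3 = 3.5 + 0.375 + 1.875 = 5.75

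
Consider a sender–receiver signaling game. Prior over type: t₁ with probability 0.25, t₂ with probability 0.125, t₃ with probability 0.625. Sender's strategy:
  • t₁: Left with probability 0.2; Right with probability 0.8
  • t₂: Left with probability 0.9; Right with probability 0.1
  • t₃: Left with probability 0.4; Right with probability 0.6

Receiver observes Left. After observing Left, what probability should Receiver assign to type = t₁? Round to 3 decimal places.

Apply Bayes' rule using the sender's strategy as the likelihood.
P(Left) = 0.25·0.2 + 0.125·0.9 + 0.625·0.4 = 0.4125
P(t₁ | Left) = (0.25·0.2) / 0.4125 = 0.05 / 0.4125 = 0.121212

0.121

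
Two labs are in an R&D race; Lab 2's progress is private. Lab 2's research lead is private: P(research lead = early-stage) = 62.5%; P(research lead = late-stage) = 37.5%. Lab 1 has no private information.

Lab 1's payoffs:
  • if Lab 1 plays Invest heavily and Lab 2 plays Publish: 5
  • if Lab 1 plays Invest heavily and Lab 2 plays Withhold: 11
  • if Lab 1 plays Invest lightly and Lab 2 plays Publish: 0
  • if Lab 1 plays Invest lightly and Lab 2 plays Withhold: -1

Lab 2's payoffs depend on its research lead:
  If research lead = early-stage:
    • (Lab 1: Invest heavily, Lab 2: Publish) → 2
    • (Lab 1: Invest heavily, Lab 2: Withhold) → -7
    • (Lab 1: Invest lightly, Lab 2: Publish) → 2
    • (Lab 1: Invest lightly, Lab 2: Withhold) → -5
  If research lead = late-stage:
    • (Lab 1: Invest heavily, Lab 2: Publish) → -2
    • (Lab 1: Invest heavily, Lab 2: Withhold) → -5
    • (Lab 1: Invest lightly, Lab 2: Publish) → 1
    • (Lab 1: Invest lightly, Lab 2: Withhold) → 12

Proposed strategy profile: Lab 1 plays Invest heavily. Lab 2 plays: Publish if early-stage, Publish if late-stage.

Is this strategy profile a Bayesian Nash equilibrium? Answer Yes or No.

Lab 1 plays Invest heavily: E[Invest heavily] = 0.625·(5) + 0.375·(5) = 5; E[Invest lightly] = 0. Best-responding. ✓
Lab 2 (research lead early-stage), facing Invest heavily: Publish gives 2, Withhold gives -7. Proposed Publish is best. ✓
Lab 2 (research lead late-stage), facing Invest heavily: Publish gives -2, Withhold gives -5. Proposed Publish is best. ✓

Yes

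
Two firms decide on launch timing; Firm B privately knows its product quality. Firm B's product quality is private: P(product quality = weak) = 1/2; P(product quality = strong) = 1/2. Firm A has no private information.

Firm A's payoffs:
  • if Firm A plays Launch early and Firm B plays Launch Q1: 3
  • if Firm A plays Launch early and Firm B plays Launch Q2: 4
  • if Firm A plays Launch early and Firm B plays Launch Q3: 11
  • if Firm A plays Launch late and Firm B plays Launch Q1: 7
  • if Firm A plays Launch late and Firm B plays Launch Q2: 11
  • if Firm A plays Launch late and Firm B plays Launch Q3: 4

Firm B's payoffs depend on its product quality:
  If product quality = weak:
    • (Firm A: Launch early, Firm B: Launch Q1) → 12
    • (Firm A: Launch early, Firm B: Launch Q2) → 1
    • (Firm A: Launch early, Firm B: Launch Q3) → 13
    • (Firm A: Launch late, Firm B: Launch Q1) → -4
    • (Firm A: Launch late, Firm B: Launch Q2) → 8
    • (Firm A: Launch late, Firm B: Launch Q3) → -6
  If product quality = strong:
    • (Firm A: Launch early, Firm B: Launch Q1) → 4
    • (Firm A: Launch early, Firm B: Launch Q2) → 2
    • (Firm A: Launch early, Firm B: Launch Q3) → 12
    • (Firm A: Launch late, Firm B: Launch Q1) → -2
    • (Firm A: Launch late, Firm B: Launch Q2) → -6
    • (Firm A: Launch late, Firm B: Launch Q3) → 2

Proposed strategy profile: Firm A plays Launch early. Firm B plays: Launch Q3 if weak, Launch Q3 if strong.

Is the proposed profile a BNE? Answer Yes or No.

Yes

Firm A plays Launch early: E[Launch early] = 1/2·(11) + 1/2·(11) = 11; E[Launch late] = 4. Best-responding. ✓
Firm B (product quality weak), facing Launch early: Launch Q1 gives 12, Launch Q2 gives 1, Launch Q3 gives 13. Proposed Launch Q3 is best. ✓
Firm B (product quality strong), facing Launch early: Launch Q1 gives 4, Launch Q2 gives 2, Launch Q3 gives 12. Proposed Launch Q3 is best. ✓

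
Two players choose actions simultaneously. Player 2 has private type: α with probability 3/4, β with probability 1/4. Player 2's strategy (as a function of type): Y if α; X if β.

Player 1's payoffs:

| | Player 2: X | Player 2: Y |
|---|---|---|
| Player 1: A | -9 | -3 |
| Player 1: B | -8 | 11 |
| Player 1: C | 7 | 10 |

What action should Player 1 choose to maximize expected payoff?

E[A] = 3/4·(-3) + 1/4·(-9) = -9/2
E[B] = 3/4·(11) + 1/4·(-8) = 25/4
E[C] = 3/4·(10) + 1/4·(7) = 37/4
Best response: C (37/4 is the largest).

C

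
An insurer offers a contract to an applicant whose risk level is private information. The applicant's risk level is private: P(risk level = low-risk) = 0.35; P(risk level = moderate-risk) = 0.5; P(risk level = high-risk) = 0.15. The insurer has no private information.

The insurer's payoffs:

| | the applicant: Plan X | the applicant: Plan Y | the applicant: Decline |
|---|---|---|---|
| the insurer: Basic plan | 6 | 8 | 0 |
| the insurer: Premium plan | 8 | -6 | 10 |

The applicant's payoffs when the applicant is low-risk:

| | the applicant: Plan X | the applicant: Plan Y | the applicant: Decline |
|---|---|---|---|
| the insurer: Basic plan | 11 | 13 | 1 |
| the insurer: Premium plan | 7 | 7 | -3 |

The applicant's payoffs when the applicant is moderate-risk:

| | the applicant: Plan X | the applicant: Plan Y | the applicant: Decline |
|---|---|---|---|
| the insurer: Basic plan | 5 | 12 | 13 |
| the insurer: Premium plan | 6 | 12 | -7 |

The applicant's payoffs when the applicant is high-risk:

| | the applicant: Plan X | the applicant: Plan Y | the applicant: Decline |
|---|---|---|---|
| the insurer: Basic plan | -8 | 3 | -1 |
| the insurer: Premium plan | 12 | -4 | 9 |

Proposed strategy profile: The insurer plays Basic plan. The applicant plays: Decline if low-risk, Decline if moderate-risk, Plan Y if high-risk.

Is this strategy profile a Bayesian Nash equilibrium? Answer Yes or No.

No

A profile is a BNE iff every type of every player is best-responding given beliefs about the other side.
The insurer plays Basic plan: E[Basic plan] = 0.35·(0) + 0.5·(0) + 0.15·(8) = 1.2; E[Premium plan] = 7.6. Not best-responding. ✗
The applicant (risk level low-risk), facing Basic plan: Plan X gives 11, Plan Y gives 13, Decline gives 1. Proposed Decline is not best — profitable deviation exists. ✗
The applicant (risk level moderate-risk), facing Basic plan: Plan X gives 5, Plan Y gives 12, Decline gives 13. Proposed Decline is best. ✓
The applicant (risk level high-risk), facing Basic plan: Plan X gives -8, Plan Y gives 3, Decline gives -1. Proposed Plan Y is best. ✓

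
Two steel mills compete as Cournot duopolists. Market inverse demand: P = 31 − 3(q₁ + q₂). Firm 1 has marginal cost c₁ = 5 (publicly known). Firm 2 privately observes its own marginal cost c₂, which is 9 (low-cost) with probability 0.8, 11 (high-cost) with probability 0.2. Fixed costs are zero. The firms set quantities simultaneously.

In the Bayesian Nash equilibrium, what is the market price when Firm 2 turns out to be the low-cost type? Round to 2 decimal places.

Type-c best response for Firm 2: q₂(c) = (31 − c)/6 − q₁/2.
Firm 1 maximizes expected profit; its first-order condition is 31 − 6q₁ − 3E[q₂] − 5 = 0.
Substituting E[q₂] and solving: E[c₂] = 9.4, so q₁ = (31 − 2·5 + 9.4)/9 = 3.37778.
q₂(low-cost) = 1.97778, so P = 31 − 3·(3.37778 + 1.97778) = 14.9333.

14.93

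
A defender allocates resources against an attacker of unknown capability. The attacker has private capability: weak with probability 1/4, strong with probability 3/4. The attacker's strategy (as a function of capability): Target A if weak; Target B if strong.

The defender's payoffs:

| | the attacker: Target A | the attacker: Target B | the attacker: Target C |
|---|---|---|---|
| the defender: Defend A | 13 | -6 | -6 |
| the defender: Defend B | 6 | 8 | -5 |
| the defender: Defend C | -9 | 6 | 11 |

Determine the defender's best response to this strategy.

Defend B

E[Defend A] = 1/4·(13) + 3/4·(-6) = -5/4
E[Defend B] = 1/4·(6) + 3/4·(8) = 15/2
E[Defend C] = 1/4·(-9) + 3/4·(6) = 9/4
Best response: Defend B (15/2 is the largest).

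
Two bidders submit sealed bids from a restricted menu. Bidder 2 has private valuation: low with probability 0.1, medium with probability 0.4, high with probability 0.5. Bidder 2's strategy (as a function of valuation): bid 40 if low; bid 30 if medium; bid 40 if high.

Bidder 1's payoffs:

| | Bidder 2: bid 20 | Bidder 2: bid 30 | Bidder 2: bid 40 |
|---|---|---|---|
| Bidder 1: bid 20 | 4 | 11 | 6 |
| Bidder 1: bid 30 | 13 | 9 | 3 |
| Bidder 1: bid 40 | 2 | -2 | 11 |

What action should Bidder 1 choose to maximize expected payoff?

bid 20

E[bid 20] = 0.1·(6) + 0.4·(11) + 0.5·(6) = 8
E[bid 30] = 0.1·(3) + 0.4·(9) + 0.5·(3) = 5.4
E[bid 40] = 0.1·(11) + 0.4·(-2) + 0.5·(11) = 5.8
Best response: bid 20 (8 is the largest).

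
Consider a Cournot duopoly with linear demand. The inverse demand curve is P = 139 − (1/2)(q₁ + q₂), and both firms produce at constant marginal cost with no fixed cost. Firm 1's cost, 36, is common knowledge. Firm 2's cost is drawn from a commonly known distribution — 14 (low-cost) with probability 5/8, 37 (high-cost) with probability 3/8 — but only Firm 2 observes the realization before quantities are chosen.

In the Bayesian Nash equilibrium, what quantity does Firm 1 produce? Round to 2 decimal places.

Firm 2 with cost c maximizes (139 − (1/2)(q₁+q₂) − c)·q₂, giving q₂(c) = (139 − c − (1/2)q₁).
E[c₂] = 5/8·14 + 3/8·37 = 22.625
Firm 1's FOC against E[q₂] yields q₁ = (139 − 2·36 + E[c₂])/(3/2) = (139 − 72 + 22.625)/(3/2) = 59.75.

59.75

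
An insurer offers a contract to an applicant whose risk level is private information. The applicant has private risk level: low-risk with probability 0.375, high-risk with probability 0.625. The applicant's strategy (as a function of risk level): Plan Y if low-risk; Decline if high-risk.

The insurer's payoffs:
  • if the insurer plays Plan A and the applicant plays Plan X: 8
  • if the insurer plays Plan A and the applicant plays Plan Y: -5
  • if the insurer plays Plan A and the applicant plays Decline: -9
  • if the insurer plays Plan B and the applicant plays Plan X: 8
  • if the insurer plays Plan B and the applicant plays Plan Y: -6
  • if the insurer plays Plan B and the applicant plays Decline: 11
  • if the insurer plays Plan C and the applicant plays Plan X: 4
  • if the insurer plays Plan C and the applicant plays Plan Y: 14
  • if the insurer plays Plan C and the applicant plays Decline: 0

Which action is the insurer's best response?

E[Plan A] = 0.375·(-5) + 0.625·(-9) = -7.5
E[Plan B] = 0.375·(-6) + 0.625·(11) = 4.625
E[Plan C] = 0.375·(14) + 0.625·(0) = 5.25
Best response: Plan C (5.25 is the largest).

Plan C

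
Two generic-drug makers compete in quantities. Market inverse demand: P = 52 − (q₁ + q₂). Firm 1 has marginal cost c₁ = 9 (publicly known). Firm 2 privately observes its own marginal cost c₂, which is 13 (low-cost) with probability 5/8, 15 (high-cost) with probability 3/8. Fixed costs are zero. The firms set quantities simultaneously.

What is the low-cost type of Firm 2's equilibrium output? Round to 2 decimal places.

11.54

Type-c best response for Firm 2: q₂(c) = (52 − c)/2 − q₁/2.
Firm 1 maximizes expected profit; its first-order condition is 52 − 2q₁ − E[q₂] − 9 = 0.
Substituting E[q₂] and solving: E[c₂] = 13.75, so q₁ = (52 − 2·9 + 13.75)/3 = 15.9167.
q₂(low-cost) = (52 − 13 − 15.9167)/2 = 11.5417.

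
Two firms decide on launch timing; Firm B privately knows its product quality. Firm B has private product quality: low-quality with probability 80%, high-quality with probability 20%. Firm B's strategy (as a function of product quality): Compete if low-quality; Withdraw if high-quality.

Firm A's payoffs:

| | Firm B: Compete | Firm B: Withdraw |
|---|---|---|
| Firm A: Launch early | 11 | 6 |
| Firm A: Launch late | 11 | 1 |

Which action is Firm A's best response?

Launch early

Compute Firm A's expected payoff for each action, taking the expectation over Firm B's type.
E[Launch early] = 0.8·(11) + 0.2·(6) = 10
E[Launch late] = 0.8·(11) + 0.2·(1) = 9
Best response: Launch early (10 is the largest).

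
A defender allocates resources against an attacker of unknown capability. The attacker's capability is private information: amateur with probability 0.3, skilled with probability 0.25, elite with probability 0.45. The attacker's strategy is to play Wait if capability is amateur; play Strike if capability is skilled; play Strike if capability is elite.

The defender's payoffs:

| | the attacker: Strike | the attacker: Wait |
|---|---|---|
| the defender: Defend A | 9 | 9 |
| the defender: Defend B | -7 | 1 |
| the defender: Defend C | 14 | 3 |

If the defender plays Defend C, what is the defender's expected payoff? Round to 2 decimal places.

10.70

E[Defend C] = 0.3·3 + 0.25·14 + 0.45·14 = 0.9 + 3.5 + 6.3 = 10.7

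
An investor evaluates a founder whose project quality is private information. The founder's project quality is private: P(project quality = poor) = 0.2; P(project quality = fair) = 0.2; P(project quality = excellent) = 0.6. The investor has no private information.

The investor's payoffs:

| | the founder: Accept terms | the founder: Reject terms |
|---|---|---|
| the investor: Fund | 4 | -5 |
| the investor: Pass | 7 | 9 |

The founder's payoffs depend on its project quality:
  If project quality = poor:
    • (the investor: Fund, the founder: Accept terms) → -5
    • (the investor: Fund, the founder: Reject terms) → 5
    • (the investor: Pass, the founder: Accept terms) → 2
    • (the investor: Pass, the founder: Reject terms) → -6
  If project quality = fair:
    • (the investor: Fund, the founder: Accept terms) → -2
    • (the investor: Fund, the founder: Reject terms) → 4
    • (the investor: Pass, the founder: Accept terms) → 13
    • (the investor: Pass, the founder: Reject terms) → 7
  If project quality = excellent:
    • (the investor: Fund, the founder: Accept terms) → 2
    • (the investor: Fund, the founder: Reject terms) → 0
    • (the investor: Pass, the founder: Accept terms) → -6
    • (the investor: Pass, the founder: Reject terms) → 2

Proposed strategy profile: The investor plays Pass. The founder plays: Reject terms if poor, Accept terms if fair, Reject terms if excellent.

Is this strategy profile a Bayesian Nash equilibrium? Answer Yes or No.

A profile is a BNE iff every type of every player is best-responding given beliefs about the other side.
The investor plays Pass: E[Pass] = 0.2·(9) + 0.2·(7) + 0.6·(9) = 8.6; E[Fund] = -3.2. Best-responding. ✓
The founder (project quality poor), facing Pass: Accept terms gives 2, Reject terms gives -6. Proposed Reject terms is not best — profitable deviation exists. ✗
The founder (project quality fair), facing Pass: Accept terms gives 13, Reject terms gives 7. Proposed Accept terms is best. ✓
The founder (project quality excellent), facing Pass: Accept terms gives -6, Reject terms gives 2. Proposed Reject terms is best. ✓

No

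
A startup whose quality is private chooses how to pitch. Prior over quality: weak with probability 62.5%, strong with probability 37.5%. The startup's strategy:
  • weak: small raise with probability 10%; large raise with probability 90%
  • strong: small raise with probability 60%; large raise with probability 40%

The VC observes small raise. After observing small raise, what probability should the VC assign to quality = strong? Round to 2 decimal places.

Apply Bayes' rule using the sender's strategy as the likelihood.
P(small raise) = 0.625·0.1 + 0.375·0.6 = 0.2875
P(strong | small raise) = (0.375·0.6) / 0.2875 = 0.225 / 0.2875 = 0.782609

0.78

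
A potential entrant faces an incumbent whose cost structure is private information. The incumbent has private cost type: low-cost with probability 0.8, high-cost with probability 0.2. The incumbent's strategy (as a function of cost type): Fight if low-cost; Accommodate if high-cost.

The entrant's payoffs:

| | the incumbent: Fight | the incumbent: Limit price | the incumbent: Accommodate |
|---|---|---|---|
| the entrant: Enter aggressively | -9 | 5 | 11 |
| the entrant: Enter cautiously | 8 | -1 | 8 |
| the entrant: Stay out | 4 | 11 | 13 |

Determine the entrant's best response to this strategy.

E[Enter aggressively] = 0.8·(-9) + 0.2·(11) = -5
E[Enter cautiously] = 0.8·(8) + 0.2·(8) = 8
E[Stay out] = 0.8·(4) + 0.2·(13) = 5.8
Best response: Enter cautiously (8 is the largest).

Enter cautiously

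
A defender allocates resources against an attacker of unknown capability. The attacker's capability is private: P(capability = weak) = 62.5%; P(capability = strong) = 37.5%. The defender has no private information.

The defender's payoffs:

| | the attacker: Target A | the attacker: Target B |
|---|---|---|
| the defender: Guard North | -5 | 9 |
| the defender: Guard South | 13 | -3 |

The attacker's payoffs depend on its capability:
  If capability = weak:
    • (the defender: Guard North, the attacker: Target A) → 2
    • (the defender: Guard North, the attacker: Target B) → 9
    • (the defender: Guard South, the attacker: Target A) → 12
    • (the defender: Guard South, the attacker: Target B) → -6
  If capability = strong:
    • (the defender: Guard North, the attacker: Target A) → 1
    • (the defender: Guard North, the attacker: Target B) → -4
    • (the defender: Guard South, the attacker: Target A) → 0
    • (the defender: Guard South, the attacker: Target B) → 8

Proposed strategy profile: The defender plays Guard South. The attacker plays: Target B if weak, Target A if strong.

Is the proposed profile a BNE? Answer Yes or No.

No

A profile is a BNE iff every type of every player is best-responding given beliefs about the other side.
The defender plays Guard South: E[Guard South] = 0.625·(-3) + 0.375·(13) = 3; E[Guard North] = 3.75. Not best-responding. ✗
The attacker (capability weak), facing Guard South: Target A gives 12, Target B gives -6. Proposed Target B is not best — profitable deviation exists. ✗
The attacker (capability strong), facing Guard South: Target A gives 0, Target B gives 8. Proposed Target A is not best — profitable deviation exists. ✗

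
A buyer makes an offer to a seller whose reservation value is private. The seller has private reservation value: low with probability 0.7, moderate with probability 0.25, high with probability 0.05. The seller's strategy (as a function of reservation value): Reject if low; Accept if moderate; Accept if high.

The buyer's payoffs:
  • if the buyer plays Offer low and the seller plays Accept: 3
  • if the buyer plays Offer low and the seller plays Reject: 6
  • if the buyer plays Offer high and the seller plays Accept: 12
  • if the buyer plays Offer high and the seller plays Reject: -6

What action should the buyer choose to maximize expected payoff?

E[Offer low] = 0.7·(6) + 0.25·(3) + 0.05·(3) = 5.1
E[Offer high] = 0.7·(-6) + 0.25·(12) + 0.05·(12) = -0.6
Best response: Offer low (5.1 is the largest).

Offer low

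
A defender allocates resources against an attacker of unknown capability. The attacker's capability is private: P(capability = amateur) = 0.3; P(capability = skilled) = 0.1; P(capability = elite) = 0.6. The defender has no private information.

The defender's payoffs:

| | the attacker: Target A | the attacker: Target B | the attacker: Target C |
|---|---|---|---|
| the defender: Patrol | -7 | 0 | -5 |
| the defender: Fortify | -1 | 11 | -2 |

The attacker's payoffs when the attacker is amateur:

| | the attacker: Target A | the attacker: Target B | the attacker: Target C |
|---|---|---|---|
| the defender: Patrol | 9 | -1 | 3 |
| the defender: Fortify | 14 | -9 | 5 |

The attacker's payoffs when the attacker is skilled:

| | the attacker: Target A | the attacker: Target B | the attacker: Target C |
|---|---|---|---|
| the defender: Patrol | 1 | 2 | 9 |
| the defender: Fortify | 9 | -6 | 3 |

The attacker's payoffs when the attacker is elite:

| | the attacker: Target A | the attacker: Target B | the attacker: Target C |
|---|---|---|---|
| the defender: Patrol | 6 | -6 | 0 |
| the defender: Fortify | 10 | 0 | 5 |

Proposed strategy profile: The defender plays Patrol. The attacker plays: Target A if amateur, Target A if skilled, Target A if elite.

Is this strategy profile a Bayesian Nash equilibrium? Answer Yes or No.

No

A profile is a BNE iff every type of every player is best-responding given beliefs about the other side.
The defender plays Patrol: E[Patrol] = 0.3·(-7) + 0.1·(-7) + 0.6·(-7) = -7; E[Fortify] = -1. Not best-responding. ✗
The attacker (capability amateur), facing Patrol: Target A gives 9, Target B gives -1, Target C gives 3. Proposed Target A is best. ✓
The attacker (capability skilled), facing Patrol: Target A gives 1, Target B gives 2, Target C gives 9. Proposed Target A is not best — profitable deviation exists. ✗
The attacker (capability elite), facing Patrol: Target A gives 6, Target B gives -6, Target C gives 0. Proposed Target A is best. ✓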